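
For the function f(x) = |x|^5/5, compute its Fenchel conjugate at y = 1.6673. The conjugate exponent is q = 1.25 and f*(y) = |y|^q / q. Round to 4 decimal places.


The conjugate exponent q satisfies 1/p + 1/q = 1.
p = 5, so q = 5/(5 - 1) = 1.25
|y|^q = 1.6673^1.25 = 1.8946
f*(1.6673) = 1.8946 / 1.25 = 1.5157


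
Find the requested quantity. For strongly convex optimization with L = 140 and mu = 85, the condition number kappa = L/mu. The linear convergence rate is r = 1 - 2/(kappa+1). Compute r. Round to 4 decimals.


Step 1: Compute the condition number.
kappa = L/mu = 140/85 = 1.6471
Step 2: Compute the convergence rate.
r = 1 - 2/(kappa + 1) = 1 - 2*mu/(L + mu) = (L - mu)/(L + mu) = 55/225 = 0.2444


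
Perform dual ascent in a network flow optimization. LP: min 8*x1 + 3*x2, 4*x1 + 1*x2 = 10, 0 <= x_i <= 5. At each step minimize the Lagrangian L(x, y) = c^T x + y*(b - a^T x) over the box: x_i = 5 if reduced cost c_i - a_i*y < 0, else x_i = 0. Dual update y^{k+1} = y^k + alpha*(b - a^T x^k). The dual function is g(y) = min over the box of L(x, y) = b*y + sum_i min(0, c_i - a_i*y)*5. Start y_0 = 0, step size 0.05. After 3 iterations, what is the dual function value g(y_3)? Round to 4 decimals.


Dual ascent for LP: min 8*x1 + 3*x2, 4*x1 + 1*x2 = 10, 0 <= x_i <= 5
Step 1: y^k = 0.0, reduced costs: (8.0, 3.0)
  x^k = (0.0, 0.0), subgradient = b - a^T x = 10.0
  y^{k+1} = 0.0 + 0.05*10.0 = 0.5
Step 2: y^k = 0.5, reduced costs: (6.0, 2.5)
  x^k = (0.0, 0.0), subgradient = b - a^T x = 10.0
  y^{k+1} = 0.5 + 0.05*10.0 = 1.0
Step 3: y^k = 1.0, reduced costs: (4.0, 2.0)
  x^k = (0.0, 0.0), subgradient = b - a^T x = 10.0
  y^{k+1} = 1.0 + 0.05*10.0 = 1.5
Dual objective at y_3 = 1.5: reduced costs (2.0, 1.5), box minimizer x = (0.0, 0.0)
g(y_3) = b*y + (c1 - a1*y)*x1 + (c2 - a2*y)*x2 = 10*1.5 + 2.0*0.0 + 1.5*0.0 = 15.0 + 0.0 + 0.0 = 15.0


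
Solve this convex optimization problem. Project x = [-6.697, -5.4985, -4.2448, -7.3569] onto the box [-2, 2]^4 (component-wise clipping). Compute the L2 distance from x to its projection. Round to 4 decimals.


Project each component onto [-2, 2].
clip(-6.697) = -2.0, clip(-5.4985) = -2.0, clip(-4.2448) = -2.0, clip(-7.3569) = -2.0
Projection = [-2.0, -2.0, -2.0, -2.0]
Squared diffs: [22.0618, 12.2395, 5.0391, 28.6964]
Distance = sqrt(68.0368) = 8.2484


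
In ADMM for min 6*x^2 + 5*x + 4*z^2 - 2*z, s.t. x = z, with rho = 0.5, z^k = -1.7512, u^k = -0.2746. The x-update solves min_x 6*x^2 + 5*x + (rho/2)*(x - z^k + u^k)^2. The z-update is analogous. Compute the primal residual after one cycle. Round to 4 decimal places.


ADMM iteration with rho = 0.5, z^k = -1.7512, u^k = -0.2746
Step 1: x-update.
Minimize 6*x^2 + 5*x + (0.5/2)*(x + 1.7512 - 0.2746)^2
FOC: (2*6 + 0.5)*x = -5 + 0.5*(-1.7512 + 0.2746)
x^{k+1} = -0.4591
Step 2: z-update.
Minimize 4*z^2 - 2*z + (0.5/2)*(-0.4591 - z - 0.2746)^2
FOC: (2*4 + 0.5)*z = 2 + 0.5*(-0.4591 - 0.2746)
z^{k+1} = 0.1921
Step 3: u-update.
u^{k+1} = -0.2746 - 0.4591 - 0.1921 = -0.9258
Step 4: Primal residual = |-0.4591 - 0.1921| = 0.6512


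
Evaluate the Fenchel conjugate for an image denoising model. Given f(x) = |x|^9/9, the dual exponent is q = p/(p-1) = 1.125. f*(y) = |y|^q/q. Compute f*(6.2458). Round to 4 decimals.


The conjugate exponent q satisfies 1/p + 1/q = 1.
p = 9, so q = 9/(9 - 1) = 1.125
|y|^q = 6.2458^1.125 = 7.853
f*(6.2458) = 7.853 / 1.125 = 6.9805


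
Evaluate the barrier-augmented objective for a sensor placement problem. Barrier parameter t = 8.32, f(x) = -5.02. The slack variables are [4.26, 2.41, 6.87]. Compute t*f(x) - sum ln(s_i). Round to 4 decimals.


Step 1: Compute log-barrier.
ln values: [1.4493, 0.8796, 1.9272]
phi = -(1.4493 + 0.8796 + 1.9272) = -4.2561
Step 2: Compute augmented objective.
t*f(x) = 8.32*-5.02 = -41.7664
Total = -41.7664 - 4.2561 = -46.0225


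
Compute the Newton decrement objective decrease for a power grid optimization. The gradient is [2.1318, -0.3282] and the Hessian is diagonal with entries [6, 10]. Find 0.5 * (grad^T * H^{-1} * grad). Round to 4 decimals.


Step 1: H is diagonal, so H^(-1) * g = [0.3553, -0.0328].
Step 2: g^T H^(-1) g = sum_i g_i^2 / H_ii
  = (2.1318)^2/6 + (-0.3282)^2/10
  = 0.7574 + 0.0108 = 0.7682
Step 3: Objective decrease = 0.5 * g^T H^(-1) g = 0.3841


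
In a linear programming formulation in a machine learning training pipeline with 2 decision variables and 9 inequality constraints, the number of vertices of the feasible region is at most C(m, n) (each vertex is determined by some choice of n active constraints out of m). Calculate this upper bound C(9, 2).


Each vertex corresponds to some choice of n active constraints out of m, so the number of vertices is at most C(m, n) = m! / (n!(m-n)!).
m = 9, n = 2
Numerator: 9 * 8
Denominator: 2! = 2
C(9, 2) = 36


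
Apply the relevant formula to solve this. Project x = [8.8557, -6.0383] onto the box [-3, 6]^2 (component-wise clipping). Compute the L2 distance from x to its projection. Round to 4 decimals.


Project each component onto [-3, 6].
clip(8.8557) = 6.0, clip(-6.0383) = -3.0
Projection = [6.0, -3.0]
Squared diffs: [8.155, 9.2313]
Distance = sqrt(17.3863) = 4.1697


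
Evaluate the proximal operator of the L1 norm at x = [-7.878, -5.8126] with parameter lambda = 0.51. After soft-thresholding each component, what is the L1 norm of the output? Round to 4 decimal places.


Soft-thresholding with lambda = 0.51:
prox(-7.878) = sign(-7.878)*max(|-7.878| - 0.51, 0) = -7.368
prox(-5.8126) = sign(-5.8126)*max(|-5.8126| - 0.51, 0) = -5.3026
prox(x) = [-7.368, -5.3026]
||prox(x)||_1 = 7.368 + 5.3026 = 12.6706


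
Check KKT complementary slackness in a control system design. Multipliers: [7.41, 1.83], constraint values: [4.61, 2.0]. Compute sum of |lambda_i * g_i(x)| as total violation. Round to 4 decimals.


KKT complementary slackness check:
lambda_1 * g_1 = 7.41 * 4.61 = 34.1601
lambda_2 * g_2 = 1.83 * 2.0 = 3.66
Total violation = 34.1601 + 3.66 = 37.8201


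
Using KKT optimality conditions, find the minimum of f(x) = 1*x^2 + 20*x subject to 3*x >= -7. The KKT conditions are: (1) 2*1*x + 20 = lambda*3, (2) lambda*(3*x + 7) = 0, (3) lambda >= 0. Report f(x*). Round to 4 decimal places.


Step 1: Try lambda = 0 (constraint inactive).
x_unc = -20/(2*1) = -10.0
Check: 3*-10.0 = -30.0 < -7 -- violated!
Step 2: Constraint must be active: 3*x = -7
x* = -7/3 = -2.3333 (rounded; the exact value -7/3 is used below)
lambda = (2*1*(-7/3) + 20)/3 = 5.1111
Step 3: Compute optimal value.
f(x*) = 1*(-7/3)^2 + 20*(-7/3) = -41.2222


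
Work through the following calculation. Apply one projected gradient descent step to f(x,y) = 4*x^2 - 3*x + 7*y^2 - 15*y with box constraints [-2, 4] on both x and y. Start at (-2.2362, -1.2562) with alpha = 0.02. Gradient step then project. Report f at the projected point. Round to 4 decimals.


Step 1: Compute gradient at (-2.2362, -1.2562).
grad_x = 2*4*-2.2362 - 3 = -20.8896
grad_y = 2*7*-1.2562 - 15 = -32.5868
Step 2: Gradient step.
x_raw = -2.2362 - 0.02*-20.8896 = -1.8184
y_raw = -1.2562 - 0.02*-32.5868 = -0.6045
Step 3: Project onto [-2, 4].
x_proj = clip(-1.8184) = -1.8184
y_proj = clip(-0.6045) = -0.6045
Step 4: Evaluate f.
f(-1.8184, -0.6045) = 30.3063


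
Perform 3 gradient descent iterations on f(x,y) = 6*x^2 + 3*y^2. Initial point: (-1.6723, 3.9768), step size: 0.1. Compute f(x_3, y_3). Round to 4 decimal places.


Gradient descent on f(x,y) = 6*x^2 + 3*y^2.
Starting point: (-1.6723, 3.9768), alpha = 0.1
Step 1: grad_x = 2*6*-1.6723 = -20.0676, grad_y = 2*3*3.9768 = 23.8608
  x_1 = -1.6723 - 0.1*-20.0676 = 0.3345
  y_1 = 3.9768 - 0.1*23.8608 = 1.5907
Step 2: grad_x = 2*6*0.3345 = 4.0135, grad_y = 2*3*1.5907 = 9.5443
  x_2 = 0.3345 - 0.1*4.0135 = -0.0669
  y_2 = 1.5907 - 0.1*9.5443 = 0.6363
Step 3: grad_x = 2*6*-0.0669 = -0.8027, grad_y = 2*3*0.6363 = 3.8177
  x_3 = -0.0669 - 0.1*-0.8027 = 0.0134
  y_3 = 0.6363 - 0.1*3.8177 = 0.2545
f(0.0134, 0.2545) = 6*0.0134^2 + 3*0.2545^2 = 0.1954


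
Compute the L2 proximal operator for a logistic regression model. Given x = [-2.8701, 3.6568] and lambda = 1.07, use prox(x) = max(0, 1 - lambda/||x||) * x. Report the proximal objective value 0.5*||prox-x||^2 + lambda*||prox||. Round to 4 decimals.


Step 1: Compute ||x||.
||x|| = 4.6486
Step 2: Compute scaling factor.
scale = max(0, 1 - 1.07/4.6486) = 0.7698
Step 3: prox(x) = [-2.2095, 2.8151]
||prox(x)|| = 3.5786
Step 4: Proximal objective.
0.5*||prox-x||^2 = 0.5725
lambda*||prox|| = 3.8291
Total = 4.4016


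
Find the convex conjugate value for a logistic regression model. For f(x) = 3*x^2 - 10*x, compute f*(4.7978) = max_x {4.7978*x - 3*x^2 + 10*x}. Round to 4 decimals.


f*(y) = sup_x {y*x - a*x^2 - b*x} = sup_x {(y-b)*x - a*x^2}
FOC: (y - b) - 2a*x = 0 => x* = (y - b)/(2a)
x* = (4.7978 + 10)/(2*3) = 2.4663
f*(4.7978) = (y-b)^2/(4a) = (4.7978 + 10)^2/(4*3)
= 218.9749/12 = 18.2479


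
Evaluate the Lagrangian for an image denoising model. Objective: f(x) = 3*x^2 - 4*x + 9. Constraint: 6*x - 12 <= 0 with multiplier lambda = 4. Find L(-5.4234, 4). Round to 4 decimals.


Step 1: Evaluate f(x).
f(-5.4234) = 3*(-5.4234)^2 - 4*(-5.4234) + 9 = 118.9334
Step 2: Evaluate g(x).
g(-5.4234) = 6*-5.4234 - 12 = -44.5404
Step 3: Compute Lagrangian.
L = 118.9334 + 4*-44.5404 = -59.2282


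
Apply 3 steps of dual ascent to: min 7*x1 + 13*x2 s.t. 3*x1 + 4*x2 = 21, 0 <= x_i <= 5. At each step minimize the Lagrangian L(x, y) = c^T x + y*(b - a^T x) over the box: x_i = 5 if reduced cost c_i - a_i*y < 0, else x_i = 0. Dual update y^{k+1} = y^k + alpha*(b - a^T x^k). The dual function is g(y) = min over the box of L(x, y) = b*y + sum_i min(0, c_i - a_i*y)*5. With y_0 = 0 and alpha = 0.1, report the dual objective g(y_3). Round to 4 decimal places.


Dual ascent for LP: min 7*x1 + 13*x2, 3*x1 + 4*x2 = 21, 0 <= x_i <= 5
Step 1: y^k = 0.0, reduced costs: (7.0, 13.0)
  x^k = (0.0, 0.0), subgradient = b - a^T x = 21.0
  y^{k+1} = 0.0 + 0.1*21.0 = 2.1
Step 2: y^k = 2.1, reduced costs: (0.7, 4.6)
  x^k = (0.0, 0.0), subgradient = b - a^T x = 21.0
  y^{k+1} = 2.1 + 0.1*21.0 = 4.2
Step 3: y^k = 4.2, reduced costs: (-5.6, -3.8)
  x^k = (5.0, 5.0), subgradient = b - a^T x = -14.0
  y^{k+1} = 4.2 + 0.1*-14.0 = 2.8
Dual objective at y_3 = 2.8: reduced costs (-1.4, 1.8), box minimizer x = (5.0, 0.0)
g(y_3) = b*y + (c1 - a1*y)*x1 + (c2 - a2*y)*x2 = 21*2.8 + (-1.4)*5.0 + 1.8*0.0 = 58.8 - 7.0 + 0.0 = 51.8


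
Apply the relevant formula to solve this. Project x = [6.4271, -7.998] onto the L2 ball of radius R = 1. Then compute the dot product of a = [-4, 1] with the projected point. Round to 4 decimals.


Step 1: Compute ||x|| (intermediates to 6 decimals).
||x|| = sqrt(6.4271^2 + (-7.998)^2) = 10.260391
Step 2: Project.
Since ||x|| > R, scale = R/||x|| = 1/10.260391 = 0.097462, proj(x) = scale * x
proj(x) = [0.626398, -0.779501]
Step 3: Dot product.
a^T * proj(x) = -4*0.626398 + 1*(-0.779501) = -3.2851


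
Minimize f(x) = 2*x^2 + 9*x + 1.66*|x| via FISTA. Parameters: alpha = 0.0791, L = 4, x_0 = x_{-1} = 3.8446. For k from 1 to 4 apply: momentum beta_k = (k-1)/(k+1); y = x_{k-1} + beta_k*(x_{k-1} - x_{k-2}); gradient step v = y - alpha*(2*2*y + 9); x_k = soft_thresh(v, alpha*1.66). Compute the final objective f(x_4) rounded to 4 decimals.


FISTA on f(x) = 2*x^2 + 9*x + 1.66*|x|
L = 4, alpha = 0.0791
Iteration 1: beta = 0.0, y = 3.8446 + 0.0*(3.8446 - 3.8446) = 3.8446
  grad(y) = 24.3784, v = y - alpha*grad = 1.9163
  prox(v) = soft_thresh(1.9163, 0.1313) = 1.785
Iteration 2: beta = 0.3333, y = 1.785 + 0.3333*(1.785 - 3.8446) = 1.0984
  grad(y) = 13.3937, v = y - alpha*grad = 0.039
  prox(v) = soft_thresh(0.039, 0.1313) = 0.0
Iteration 3: beta = 0.5, y = 0.0 + 0.5*(0.0 - 1.785) = -0.8925
  grad(y) = 5.4301, v = y - alpha*grad = -1.322
  prox(v) = soft_thresh(-1.322, 0.1313) = -1.1907
Iteration 4: beta = 0.6, y = -1.1907 + 0.6*(-1.1907 - 0.0) = -1.9051
  grad(y) = 1.3796, v = y - alpha*grad = -2.0142
  prox(v) = soft_thresh(-2.0142, 0.1313) = -1.8829
f(x_4) = 2*(-1.8829)^2 + 9*(-1.8829) + 1.66*|-1.8829| = -6.7299


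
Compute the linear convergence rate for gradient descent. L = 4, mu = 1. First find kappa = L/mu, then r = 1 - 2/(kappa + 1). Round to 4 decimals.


Step 1: Compute the condition number.
kappa = L/mu = 4/1 = 4.0
Step 2: Compute the convergence rate.
r = 1 - 2/(kappa + 1) = 1 - 2*mu/(L + mu) = (L - mu)/(L + mu) = 3/5 = 0.6


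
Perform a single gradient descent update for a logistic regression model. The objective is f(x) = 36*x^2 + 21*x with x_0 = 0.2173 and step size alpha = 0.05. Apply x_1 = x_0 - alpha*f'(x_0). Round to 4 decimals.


We compute the gradient at x_0 and apply the update.
f'(x) = 72*x + 21
f'(0.2173) = 72*0.2173 + 21 = 36.6456
x_1 = 0.2173 - 0.05*36.6456 = -1.615


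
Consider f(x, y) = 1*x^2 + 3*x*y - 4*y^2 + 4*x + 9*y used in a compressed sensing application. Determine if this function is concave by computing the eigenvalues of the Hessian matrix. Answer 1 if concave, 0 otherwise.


The Hessian of f(x,y) = 1*x^2 + 3*x*y - 4*y^2 + 4*x + 9*y is:
H = [[2, 3], [3, -8]]
Trace = 2 - 8 = -6
Determinant = 2*-8 - (3)^2 = -25
Discriminant = (-6)^2 - 4*-25 = 136.0
Eigenvalues: lambda_1 = -8.831, lambda_2 = 2.831
The function is not concave.

0


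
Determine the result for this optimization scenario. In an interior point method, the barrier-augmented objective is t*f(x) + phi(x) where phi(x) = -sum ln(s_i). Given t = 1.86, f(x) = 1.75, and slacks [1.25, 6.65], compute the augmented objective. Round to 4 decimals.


Step 1: Compute log-barrier.
ln values: [0.2231, 1.8946]
phi = -(0.2231 + 1.8946) = -2.1178
Step 2: Compute augmented objective.
t*f(x) = 1.86*1.75 = 3.255
Total = 3.255 - 2.1178 = 1.1372


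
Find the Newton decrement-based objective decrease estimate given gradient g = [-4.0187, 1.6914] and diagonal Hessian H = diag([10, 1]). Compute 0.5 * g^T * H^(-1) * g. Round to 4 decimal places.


Step 1: H is diagonal, so H^(-1) * g = [-0.4019, 1.6914].
Step 2: g^T H^(-1) g = sum_i g_i^2 / H_ii
  = (-4.0187)^2/10 + (1.6914)^2/1
  = 1.615 + 2.8608 = 4.4758
Step 3: Objective decrease = 0.5 * g^T H^(-1) g = 2.2379


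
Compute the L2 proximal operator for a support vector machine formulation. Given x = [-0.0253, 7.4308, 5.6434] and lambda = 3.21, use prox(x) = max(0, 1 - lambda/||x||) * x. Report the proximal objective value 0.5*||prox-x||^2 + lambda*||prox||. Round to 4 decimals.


Step 1: Compute ||x||.
||x|| = 9.3309
Step 2: Compute scaling factor.
scale = max(0, 1 - 3.21/9.3309) = 0.656
Step 3: prox(x) = [-0.0166, 4.8745, 3.702]
||prox(x)|| = 6.1209
Step 4: Proximal objective.
0.5*||prox-x||^2 = 5.1521
lambda*||prox|| = 19.6481
Total = 24.8001


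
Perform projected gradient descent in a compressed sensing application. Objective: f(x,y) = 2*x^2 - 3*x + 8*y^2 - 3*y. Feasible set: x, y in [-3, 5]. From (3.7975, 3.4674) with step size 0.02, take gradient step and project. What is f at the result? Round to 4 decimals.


Step 1: Compute gradient at (3.7975, 3.4674).
grad_x = 2*2*3.7975 - 3 = 12.19
grad_y = 2*8*3.4674 - 3 = 52.4784
Step 2: Gradient step.
x_raw = 3.7975 - 0.02*12.19 = 3.5537
y_raw = 3.4674 - 0.02*52.4784 = 2.4178
Step 3: Project onto [-3, 5].
x_proj = clip(3.5537) = 3.5537
y_proj = clip(2.4178) = 2.4178
Step 4: Evaluate f.
f(3.5537, 2.4178) = 54.1103


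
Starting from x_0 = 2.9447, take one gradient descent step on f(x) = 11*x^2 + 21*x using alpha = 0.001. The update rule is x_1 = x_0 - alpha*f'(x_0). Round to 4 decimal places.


We compute the gradient at x_0 and apply the update.
f'(x) = 22*x + 21
f'(2.9447) = 22*2.9447 + 21 = 85.7834
x_1 = 2.9447 - 0.001*85.7834 = 2.8589


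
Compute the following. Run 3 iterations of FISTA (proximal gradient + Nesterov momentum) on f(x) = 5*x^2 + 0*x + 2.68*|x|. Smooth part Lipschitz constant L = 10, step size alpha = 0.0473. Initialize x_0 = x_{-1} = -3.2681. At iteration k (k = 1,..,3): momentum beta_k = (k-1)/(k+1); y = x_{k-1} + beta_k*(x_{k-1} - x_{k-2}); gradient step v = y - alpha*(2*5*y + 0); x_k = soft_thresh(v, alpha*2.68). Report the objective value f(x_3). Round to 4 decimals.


FISTA on f(x) = 5*x^2 + 0*x + 2.68*|x|
L = 10, alpha = 0.0473
Iteration 1: beta = 0.0, y = -3.2681 + 0.0*(-3.2681 + 3.2681) = -3.2681
  grad(y) = -32.681, v = y - alpha*grad = -1.7223
  prox(v) = soft_thresh(-1.7223, 0.1268) = -1.5955
Iteration 2: beta = 0.3333, y = -1.5955 + 0.3333*(-1.5955 + 3.2681) = -1.038
  grad(y) = -10.38, v = y - alpha*grad = -0.547
  prox(v) = soft_thresh(-0.547, 0.1268) = -0.4203
Iteration 3: beta = 0.5, y = -0.4203 + 0.5*(-0.4203 + 1.5955) = 0.1674
  grad(y) = 1.6737, v = y - alpha*grad = 0.0882
  prox(v) = soft_thresh(0.0882, 0.1268) = 0.0
f(x_3) = 5*0.0^2 + 0*0.0 + 2.68*|0.0| = 0.0


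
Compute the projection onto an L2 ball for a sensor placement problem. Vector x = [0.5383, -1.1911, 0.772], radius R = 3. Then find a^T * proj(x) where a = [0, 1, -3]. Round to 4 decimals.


Step 1: Compute ||x|| (intermediates to 6 decimals).
||x|| = sqrt(0.5383^2 + (-1.1911)^2 + 0.772^2) = 1.518048
Step 2: Project.
Since ||x|| <= R, proj = x (no scaling needed).
proj(x) = [0.5383, -1.1911, 0.772]
Step 3: Dot product.
a^T * proj(x) = 0*0.5383 + 1*(-1.1911) - 3*0.772 = -3.5071


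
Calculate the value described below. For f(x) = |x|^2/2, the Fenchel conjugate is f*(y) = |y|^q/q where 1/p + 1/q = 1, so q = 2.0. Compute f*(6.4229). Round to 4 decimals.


The conjugate exponent q satisfies 1/p + 1/q = 1.
p = 2, so q = 2/(2 - 1) = 2.0
|y|^q = 6.4229^2.0 = 41.2536
f*(6.4229) = 41.2536 / 2.0 = 20.6268


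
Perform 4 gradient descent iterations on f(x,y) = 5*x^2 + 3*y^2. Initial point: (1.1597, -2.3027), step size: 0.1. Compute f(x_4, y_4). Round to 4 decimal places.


Gradient descent on f(x,y) = 5*x^2 + 3*y^2.
Starting point: (1.1597, -2.3027), alpha = 0.1
Step 1: grad_x = 2*5*1.1597 = 11.597, grad_y = 2*3*-2.3027 = -13.8162
  x_1 = 1.1597 - 0.1*11.597 = 0.0
  y_1 = -2.3027 - 0.1*-13.8162 = -0.9211
Step 2: grad_x = 2*5*0.0 = 0.0, grad_y = 2*3*-0.9211 = -5.5265
  x_2 = 0.0 - 0.1*0.0 = 0.0
  y_2 = -0.9211 - 0.1*-5.5265 = -0.3684
Step 3: grad_x = 2*5*0.0 = 0.0, grad_y = 2*3*-0.3684 = -2.2106
  x_3 = 0.0 - 0.1*0.0 = 0.0
  y_3 = -0.3684 - 0.1*-2.2106 = -0.1474
Step 4: grad_x = 2*5*0.0 = 0.0, grad_y = 2*3*-0.1474 = -0.8842
  x_4 = 0.0 - 0.1*0.0 = 0.0
  y_4 = -0.1474 - 0.1*-0.8842 = -0.0589
f(0.0, -0.0589) = 5*0.0^2 + 3*(-0.0589)^2 = 0.0104


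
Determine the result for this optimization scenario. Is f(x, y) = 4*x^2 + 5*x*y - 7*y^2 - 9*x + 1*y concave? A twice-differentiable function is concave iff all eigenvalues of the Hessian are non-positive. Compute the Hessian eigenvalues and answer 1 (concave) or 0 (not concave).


The Hessian of f(x,y) = 4*x^2 + 5*x*y - 7*y^2 - 9*x + 1*y is:
H = [[8, 5], [5, -14]]
Trace = 8 - 14 = -6
Determinant = 8*-14 - (5)^2 = -137
Discriminant = (-6)^2 - 4*-137 = 584.0
Eigenvalues: lambda_1 = -15.083, lambda_2 = 9.083
The function is not concave.

0


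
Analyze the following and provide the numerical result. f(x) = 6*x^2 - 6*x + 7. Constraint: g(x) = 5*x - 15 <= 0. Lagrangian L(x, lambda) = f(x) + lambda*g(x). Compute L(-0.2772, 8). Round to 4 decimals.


Step 1: Evaluate f(x).
f(-0.2772) = 6*(-0.2772)^2 - 6*(-0.2772) + 7 = 9.1242
Step 2: Evaluate g(x).
g(-0.2772) = 5*-0.2772 - 15 = -16.386
Step 3: Compute Lagrangian.
L = 9.1242 + 8*-16.386 = -121.9638


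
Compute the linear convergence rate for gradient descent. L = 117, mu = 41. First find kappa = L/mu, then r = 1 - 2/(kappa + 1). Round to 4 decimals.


Step 1: Compute the condition number.
kappa = L/mu = 117/41 = 2.8537
Step 2: Compute the convergence rate.
r = 1 - 2/(kappa + 1) = 1 - 2*mu/(L + mu) = (L - mu)/(L + mu) = 76/158 = 0.481


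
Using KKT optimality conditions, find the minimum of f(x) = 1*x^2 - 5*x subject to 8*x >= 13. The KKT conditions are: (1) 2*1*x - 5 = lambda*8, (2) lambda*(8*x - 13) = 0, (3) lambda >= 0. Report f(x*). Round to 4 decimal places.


Step 1: Try lambda = 0 (constraint inactive).
Stationarity: 2*1*x - 5 = 0
x* = 5/(2*1) = 2.5
Check constraint: 8*2.5 = 20.0 >= 13 -- satisfied.
Step 2: Compute optimal value.
f(x*) = 1*2.5^2 - 5*2.5 = -6.25


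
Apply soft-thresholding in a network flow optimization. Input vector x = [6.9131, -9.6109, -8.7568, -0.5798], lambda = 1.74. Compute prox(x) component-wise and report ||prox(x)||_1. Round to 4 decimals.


Soft-thresholding with lambda = 1.74:
prox(6.9131) = sign(6.9131)*max(|6.9131| - 1.74, 0) = 5.1731
prox(-9.6109) = sign(-9.6109)*max(|-9.6109| - 1.74, 0) = -7.8709
prox(-8.7568) = sign(-8.7568)*max(|-8.7568| - 1.74, 0) = -7.0168
prox(-0.5798) = sign(-0.5798)*max(|-0.5798| - 1.74, 0) = 0.0
prox(x) = [5.1731, -7.8709, -7.0168, 0.0]
||prox(x)||_1 = 5.1731 + 7.8709 + 7.0168 + 0.0 = 20.0608


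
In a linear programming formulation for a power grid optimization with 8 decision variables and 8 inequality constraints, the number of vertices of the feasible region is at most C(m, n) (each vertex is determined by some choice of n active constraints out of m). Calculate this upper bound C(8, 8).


Each vertex corresponds to some choice of n active constraints out of m, so the number of vertices is at most C(m, n) = m! / (n!(m-n)!).
m = 8, n = 8
Numerator: 8 * 7 * 6 * 5 * 4 * 3 * 2 * 1
Denominator: 8! = 40320
C(8, 8) = 1


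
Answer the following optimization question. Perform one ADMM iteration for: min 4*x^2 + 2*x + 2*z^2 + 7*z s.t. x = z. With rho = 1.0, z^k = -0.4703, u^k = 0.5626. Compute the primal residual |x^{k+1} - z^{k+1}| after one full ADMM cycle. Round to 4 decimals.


ADMM iteration with rho = 1.0, z^k = -0.4703, u^k = 0.5626
Step 1: x-update.
Minimize 4*x^2 + 2*x + (1.0/2)*(x + 0.4703 + 0.5626)^2
FOC: (2*4 + 1.0)*x = -2 + 1.0*(-0.4703 - 0.5626)
x^{k+1} = -0.337
Step 2: z-update.
Minimize 2*z^2 + 7*z + (1.0/2)*(-0.337 - z + 0.5626)^2
FOC: (2*2 + 1.0)*z = -7 + 1.0*(-0.337 + 0.5626)
z^{k+1} = -1.3549
Step 3: u-update.
u^{k+1} = 0.5626 - 0.337 + 1.3549 = 1.5805
Step 4: Primal residual = |-0.337 + 1.3549| = 1.0179


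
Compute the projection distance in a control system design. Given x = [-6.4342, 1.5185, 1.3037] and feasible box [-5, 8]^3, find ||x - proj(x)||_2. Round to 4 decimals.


Project each component onto [-5, 8].
clip(-6.4342) = -5.0, clip(1.5185) = 1.5185, clip(1.3037) = 1.3037
Projection = [-5.0, 1.5185, 1.3037]
Squared diffs: [2.0569, 0.0, 0.0]
Distance = sqrt(2.0569) = 1.4342


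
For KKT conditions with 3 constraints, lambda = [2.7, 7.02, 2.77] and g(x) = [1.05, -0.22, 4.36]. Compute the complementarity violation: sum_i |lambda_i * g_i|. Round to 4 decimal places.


KKT complementary slackness check:
lambda_1 * g_1 = 2.7 * 1.05 = 2.835
lambda_2 * g_2 = 7.02 * -0.22 = -1.5444
lambda_3 * g_3 = 2.77 * 4.36 = 12.0772
Total violation = 2.835 + 1.5444 + 12.0772 = 16.4566


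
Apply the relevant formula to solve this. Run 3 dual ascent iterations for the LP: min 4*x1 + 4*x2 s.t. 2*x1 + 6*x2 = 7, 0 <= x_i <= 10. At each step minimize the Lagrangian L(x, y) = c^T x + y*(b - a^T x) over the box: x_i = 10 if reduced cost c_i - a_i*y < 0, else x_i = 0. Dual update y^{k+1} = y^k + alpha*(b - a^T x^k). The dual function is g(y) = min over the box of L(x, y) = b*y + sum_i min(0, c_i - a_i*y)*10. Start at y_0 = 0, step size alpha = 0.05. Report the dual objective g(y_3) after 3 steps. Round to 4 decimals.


Dual ascent for LP: min 4*x1 + 4*x2, 2*x1 + 6*x2 = 7, 0 <= x_i <= 10
Step 1: y^k = 0.0, reduced costs: (4.0, 4.0)
  x^k = (0.0, 0.0), subgradient = b - a^T x = 7.0
  y^{k+1} = 0.0 + 0.05*7.0 = 0.35
Step 2: y^k = 0.35, reduced costs: (3.3, 1.9)
  x^k = (0.0, 0.0), subgradient = b - a^T x = 7.0
  y^{k+1} = 0.35 + 0.05*7.0 = 0.7
Step 3: y^k = 0.7, reduced costs: (2.6, -0.2)
  x^k = (0.0, 10.0), subgradient = b - a^T x = -53.0
  y^{k+1} = 0.7 + 0.05*-53.0 = -1.95
Dual objective at y_3 = -1.95: reduced costs (7.9, 15.7), box minimizer x = (0.0, 0.0)
g(y_3) = b*y + (c1 - a1*y)*x1 + (c2 - a2*y)*x2 = 7*(-1.95) + 7.9*0.0 + 15.7*0.0 = -13.65 + 0.0 + 0.0 = -13.65


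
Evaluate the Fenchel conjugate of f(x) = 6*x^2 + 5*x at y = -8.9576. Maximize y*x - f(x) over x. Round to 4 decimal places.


f*(y) = sup_x {y*x - a*x^2 - b*x} = sup_x {(y-b)*x - a*x^2}
FOC: (y - b) - 2a*x = 0 => x* = (y - b)/(2a)
x* = (-8.9576 - 5)/(2*6) = -1.1631
f*(-8.9576) = (y-b)^2/(4a) = (-8.9576 - 5)^2/(4*6)
= 194.8146/24 = 8.1173


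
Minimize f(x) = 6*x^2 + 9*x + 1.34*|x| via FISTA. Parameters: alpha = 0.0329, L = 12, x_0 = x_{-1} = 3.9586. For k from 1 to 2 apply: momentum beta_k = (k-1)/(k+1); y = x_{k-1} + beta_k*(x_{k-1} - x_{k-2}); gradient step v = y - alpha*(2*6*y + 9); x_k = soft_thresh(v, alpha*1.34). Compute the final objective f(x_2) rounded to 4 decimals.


FISTA on f(x) = 6*x^2 + 9*x + 1.34*|x|
L = 12, alpha = 0.0329
Iteration 1: beta = 0.0, y = 3.9586 + 0.0*(3.9586 - 3.9586) = 3.9586
  grad(y) = 56.5032, v = y - alpha*grad = 2.0996
  prox(v) = soft_thresh(2.0996, 0.0441) = 2.0556
Iteration 2: beta = 0.3333, y = 2.0556 + 0.3333*(2.0556 - 3.9586) = 1.4212
  grad(y) = 26.0545, v = y - alpha*grad = 0.564
  prox(v) = soft_thresh(0.564, 0.0441) = 0.5199
f(x_2) = 6*0.5199^2 + 9*0.5199 + 1.34*|0.5199| = 6.9981


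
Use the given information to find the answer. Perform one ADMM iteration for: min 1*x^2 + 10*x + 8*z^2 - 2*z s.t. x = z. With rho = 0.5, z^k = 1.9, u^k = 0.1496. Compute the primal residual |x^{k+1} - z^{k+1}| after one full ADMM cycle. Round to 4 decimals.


ADMM iteration with rho = 0.5, z^k = 1.9, u^k = 0.1496
Step 1: x-update.
Minimize 1*x^2 + 10*x + (0.5/2)*(x - 1.9 + 0.1496)^2
FOC: (2*1 + 0.5)*x = -10 + 0.5*(1.9 - 0.1496)
x^{k+1} = -3.6499
Step 2: z-update.
Minimize 8*z^2 - 2*z + (0.5/2)*(-3.6499 - z + 0.1496)^2
FOC: (2*8 + 0.5)*z = 2 + 0.5*(-3.6499 + 0.1496)
z^{k+1} = 0.0151
Step 3: u-update.
u^{k+1} = 0.1496 - 3.6499 - 0.0151 = -3.5155
Step 4: Primal residual = |-3.6499 - 0.0151| = 3.6651


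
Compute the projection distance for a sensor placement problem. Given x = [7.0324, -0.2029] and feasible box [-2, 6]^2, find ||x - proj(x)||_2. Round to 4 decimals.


Project each component onto [-2, 6].
clip(7.0324) = 6.0, clip(-0.2029) = -0.2029
Projection = [6.0, -0.2029]
Squared diffs: [1.0658, 0.0]
Distance = sqrt(1.0658) = 1.0324


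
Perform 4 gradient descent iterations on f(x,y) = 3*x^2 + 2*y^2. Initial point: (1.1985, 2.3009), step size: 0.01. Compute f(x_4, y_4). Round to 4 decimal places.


Gradient descent on f(x,y) = 3*x^2 + 2*y^2.
Starting point: (1.1985, 2.3009), alpha = 0.01
Step 1: grad_x = 2*3*1.1985 = 7.191, grad_y = 2*2*2.3009 = 9.2036
  x_1 = 1.1985 - 0.01*7.191 = 1.1266
  y_1 = 2.3009 - 0.01*9.2036 = 2.2089
Step 2: grad_x = 2*3*1.1266 = 6.7595, grad_y = 2*2*2.2089 = 8.8355
  x_2 = 1.1266 - 0.01*6.7595 = 1.059
  y_2 = 2.2089 - 0.01*8.8355 = 2.1205
Step 3: grad_x = 2*3*1.059 = 6.354, grad_y = 2*2*2.1205 = 8.482
  x_3 = 1.059 - 0.01*6.354 = 0.9955
  y_3 = 2.1205 - 0.01*8.482 = 2.0357
Step 4: grad_x = 2*3*0.9955 = 5.9727, grad_y = 2*2*2.0357 = 8.1428
  x_4 = 0.9955 - 0.01*5.9727 = 0.9357
  y_4 = 2.0357 - 0.01*8.1428 = 1.9543
f(0.9357, 1.9543) = 3*0.9357^2 + 2*1.9543^2 = 10.265


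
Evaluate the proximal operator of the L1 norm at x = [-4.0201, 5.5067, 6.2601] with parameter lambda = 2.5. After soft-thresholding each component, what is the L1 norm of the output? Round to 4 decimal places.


Soft-thresholding with lambda = 2.5:
prox(-4.0201) = sign(-4.0201)*max(|-4.0201| - 2.5, 0) = -1.5201
prox(5.5067) = sign(5.5067)*max(|5.5067| - 2.5, 0) = 3.0067
prox(6.2601) = sign(6.2601)*max(|6.2601| - 2.5, 0) = 3.7601
prox(x) = [-1.5201, 3.0067, 3.7601]
||prox(x)||_1 = 1.5201 + 3.0067 + 3.7601 = 8.2869


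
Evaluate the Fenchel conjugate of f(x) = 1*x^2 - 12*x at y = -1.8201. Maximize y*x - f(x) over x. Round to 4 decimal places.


f*(y) = sup_x {y*x - a*x^2 - b*x} = sup_x {(y-b)*x - a*x^2}
FOC: (y - b) - 2a*x = 0 => x* = (y - b)/(2a)
x* = (-1.8201 + 12)/(2*1) = 5.09
f*(-1.8201) = (y-b)^2/(4a) = (-1.8201 + 12)^2/(4*1)
= 103.6304/4 = 25.9076


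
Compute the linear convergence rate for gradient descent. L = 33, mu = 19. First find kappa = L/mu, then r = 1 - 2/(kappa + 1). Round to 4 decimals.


Step 1: Compute the condition number.
kappa = L/mu = 33/19 = 1.7368
Step 2: Compute the convergence rate.
r = 1 - 2/(kappa + 1) = 1 - 2*mu/(L + mu) = (L - mu)/(L + mu) = 14/52 = 0.2692


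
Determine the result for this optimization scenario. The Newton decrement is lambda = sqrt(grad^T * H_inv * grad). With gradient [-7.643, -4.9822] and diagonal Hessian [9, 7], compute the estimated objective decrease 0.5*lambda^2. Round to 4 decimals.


Step 1: H is diagonal, so H^(-1) * g = [-0.8492, -0.7117].
Step 2: g^T H^(-1) g = sum_i g_i^2 / H_ii
  = (-7.643)^2/9 + (-4.9822)^2/7
  = 6.4906 + 3.546 = 10.0367
Step 3: Objective decrease = 0.5 * g^T H^(-1) g = 5.0183


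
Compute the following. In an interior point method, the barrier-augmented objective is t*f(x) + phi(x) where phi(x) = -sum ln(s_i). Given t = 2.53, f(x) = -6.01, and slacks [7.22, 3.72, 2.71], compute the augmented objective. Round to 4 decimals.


Step 1: Compute log-barrier.
ln values: [1.9769, 1.3137, 0.9969]
phi = -(1.9769 + 1.3137 + 0.9969) = -4.2875
Step 2: Compute augmented objective.
t*f(x) = 2.53*-6.01 = -15.2053
Total = -15.2053 - 4.2875 = -19.4928


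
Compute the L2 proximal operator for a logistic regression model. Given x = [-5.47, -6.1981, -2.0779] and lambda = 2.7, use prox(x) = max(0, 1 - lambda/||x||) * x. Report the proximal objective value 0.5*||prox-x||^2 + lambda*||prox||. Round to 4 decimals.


Step 1: Compute ||x||.
||x|| = 8.5238
Step 2: Compute scaling factor.
scale = max(0, 1 - 2.7/8.5238) = 0.6832
Step 3: prox(x) = [-3.7373, -4.2348, -1.4197]
||prox(x)|| = 5.8238
Step 4: Proximal objective.
0.5*||prox-x||^2 = 3.645
lambda*||prox|| = 15.7243
Total = 19.3692


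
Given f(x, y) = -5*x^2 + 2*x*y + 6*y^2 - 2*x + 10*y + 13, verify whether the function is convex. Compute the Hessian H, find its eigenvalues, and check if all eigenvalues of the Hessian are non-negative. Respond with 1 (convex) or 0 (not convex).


The Hessian of f(x,y) = -5*x^2 + 2*x*y + 6*y^2 - 2*x + 10*y + 13 is:
H = [[-10, 2], [2, 12]]
Trace = -10 + 12 = 2
Determinant = -10*12 - (2)^2 = -124
Discriminant = (2)^2 - 4*-124 = 500.0
Eigenvalues: lambda_1 = -10.1803, lambda_2 = 12.1803
The function is not convex.

0


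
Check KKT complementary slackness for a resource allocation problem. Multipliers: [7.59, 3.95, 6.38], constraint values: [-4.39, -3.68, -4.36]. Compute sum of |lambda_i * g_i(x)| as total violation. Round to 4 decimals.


KKT complementary slackness check:
lambda_1 * g_1 = 7.59 * -4.39 = -33.3201
lambda_2 * g_2 = 3.95 * -3.68 = -14.536
lambda_3 * g_3 = 6.38 * -4.36 = -27.8168
Total violation = 33.3201 + 14.536 + 27.8168 = 75.6729


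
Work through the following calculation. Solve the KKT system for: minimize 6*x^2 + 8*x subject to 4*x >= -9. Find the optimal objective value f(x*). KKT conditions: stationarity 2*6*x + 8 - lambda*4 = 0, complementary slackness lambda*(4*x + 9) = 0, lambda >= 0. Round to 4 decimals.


Step 1: Try lambda = 0 (constraint inactive).
Stationarity: 2*6*x + 8 = 0
x* = -8/(2*6) = -2/3 = -0.6667 (rounded; the exact value -2/3 is used below)
Check constraint: 4*-0.6667 = -2.6668 >= -9 -- satisfied.
Step 2: Compute optimal value.
f(x*) = 6*(-2/3)^2 + 8*(-2/3) = -2.6667


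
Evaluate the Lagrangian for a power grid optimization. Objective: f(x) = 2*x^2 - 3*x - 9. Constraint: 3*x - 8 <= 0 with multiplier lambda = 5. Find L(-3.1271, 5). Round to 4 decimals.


Step 1: Evaluate f(x).
f(-3.1271) = 2*(-3.1271)^2 - 3*(-3.1271) - 9 = 19.9388
Step 2: Evaluate g(x).
g(-3.1271) = 3*-3.1271 - 8 = -17.3813
Step 3: Compute Lagrangian.
L = 19.9388 + 5*-17.3813 = -66.9677


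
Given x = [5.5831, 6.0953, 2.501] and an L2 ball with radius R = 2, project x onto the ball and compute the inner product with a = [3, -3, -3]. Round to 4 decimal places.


Step 1: Compute ||x|| (intermediates to 6 decimals).
||x|| = sqrt(5.5831^2 + 6.0953^2 + 2.501^2) = 8.635895
Step 2: Project.
Since ||x|| > R, scale = R/||x|| = 2/8.635895 = 0.231592, proj(x) = scale * x
proj(x) = [1.293001, 1.411623, 0.579212]
Step 3: Dot product.
a^T * proj(x) = 3*1.293001 - 3*1.411623 - 3*0.579212 = -2.0935


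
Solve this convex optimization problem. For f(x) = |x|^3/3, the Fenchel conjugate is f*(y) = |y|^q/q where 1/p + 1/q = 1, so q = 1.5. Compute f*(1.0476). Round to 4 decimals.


The conjugate exponent q satisfies 1/p + 1/q = 1.
p = 3, so q = 3/(3 - 1) = 1.5
|y|^q = 1.0476^1.5 = 1.0722
f*(1.0476) = 1.0722 / 1.5 = 0.7148


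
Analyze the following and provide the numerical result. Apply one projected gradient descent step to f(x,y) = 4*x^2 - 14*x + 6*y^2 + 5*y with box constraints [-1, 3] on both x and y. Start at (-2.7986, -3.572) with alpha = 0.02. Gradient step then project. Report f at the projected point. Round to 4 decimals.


Step 1: Compute gradient at (-2.7986, -3.572).
grad_x = 2*4*-2.7986 - 14 = -36.3888
grad_y = 2*6*-3.572 + 5 = -37.864
Step 2: Gradient step.
x_raw = -2.7986 - 0.02*-36.3888 = -2.0708
y_raw = -3.572 - 0.02*-37.864 = -2.8147
Step 3: Project onto [-1, 3].
x_proj = clip(-2.0708) = -1.0
y_proj = clip(-2.8147) = -1.0
Step 4: Evaluate f.
f(-1.0, -1.0) = 19.0


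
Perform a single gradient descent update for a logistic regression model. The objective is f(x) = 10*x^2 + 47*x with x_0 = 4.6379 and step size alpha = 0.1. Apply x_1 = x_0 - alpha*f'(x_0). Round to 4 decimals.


We compute the gradient at x_0 and apply the update.
f'(x) = 20*x + 47
f'(4.6379) = 20*4.6379 + 47 = 139.758
x_1 = 4.6379 - 0.1*139.758 = -9.3379


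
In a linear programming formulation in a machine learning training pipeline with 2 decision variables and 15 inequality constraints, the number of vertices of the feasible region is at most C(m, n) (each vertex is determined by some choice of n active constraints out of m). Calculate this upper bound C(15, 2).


Each vertex corresponds to some choice of n active constraints out of m, so the number of vertices is at most C(m, n) = m! / (n!(m-n)!).
m = 15, n = 2
Numerator: 15 * 14
Denominator: 2! = 2
C(15, 2) = 105


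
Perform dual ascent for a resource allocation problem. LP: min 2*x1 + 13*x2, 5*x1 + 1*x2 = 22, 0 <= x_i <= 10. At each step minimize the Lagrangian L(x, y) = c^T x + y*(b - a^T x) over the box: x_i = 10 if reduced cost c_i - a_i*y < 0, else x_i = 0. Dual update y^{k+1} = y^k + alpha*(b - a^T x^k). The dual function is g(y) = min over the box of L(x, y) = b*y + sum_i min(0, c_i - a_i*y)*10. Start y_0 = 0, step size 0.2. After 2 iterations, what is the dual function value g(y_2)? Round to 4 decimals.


Dual ascent for LP: min 2*x1 + 13*x2, 5*x1 + 1*x2 = 22, 0 <= x_i <= 10
Step 1: y^k = 0.0, reduced costs: (2.0, 13.0)
  x^k = (0.0, 0.0), subgradient = b - a^T x = 22.0
  y^{k+1} = 0.0 + 0.2*22.0 = 4.4
Step 2: y^k = 4.4, reduced costs: (-20.0, 8.6)
  x^k = (10.0, 0.0), subgradient = b - a^T x = -28.0
  y^{k+1} = 4.4 + 0.2*-28.0 = -1.2
Dual objective at y_2 = -1.2: reduced costs (8.0, 14.2), box minimizer x = (0.0, 0.0)
g(y_2) = b*y + (c1 - a1*y)*x1 + (c2 - a2*y)*x2 = 22*(-1.2) + 8.0*0.0 + 14.2*0.0 = -26.4 + 0.0 + 0.0 = -26.4


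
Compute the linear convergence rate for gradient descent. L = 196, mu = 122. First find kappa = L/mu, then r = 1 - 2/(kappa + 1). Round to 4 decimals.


Step 1: Compute the condition number.
kappa = L/mu = 196/122 = 1.6066
Step 2: Compute the convergence rate.
r = 1 - 2/(kappa + 1) = 1 - 2*mu/(L + mu) = (L - mu)/(L + mu) = 74/318 = 0.2327


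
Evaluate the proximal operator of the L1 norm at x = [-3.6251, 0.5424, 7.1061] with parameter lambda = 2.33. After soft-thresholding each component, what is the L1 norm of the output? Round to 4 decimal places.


Soft-thresholding with lambda = 2.33:
prox(-3.6251) = sign(-3.6251)*max(|-3.6251| - 2.33, 0) = -1.2951
prox(0.5424) = sign(0.5424)*max(|0.5424| - 2.33, 0) = 0.0
prox(7.1061) = sign(7.1061)*max(|7.1061| - 2.33, 0) = 4.7761
prox(x) = [-1.2951, 0.0, 4.7761]
||prox(x)||_1 = 1.2951 + 0.0 + 4.7761 = 6.0712


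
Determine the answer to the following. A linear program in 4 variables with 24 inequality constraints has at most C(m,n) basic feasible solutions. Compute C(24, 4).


Each vertex corresponds to some choice of n active constraints out of m, so the number of vertices is at most C(m, n) = m! / (n!(m-n)!).
m = 24, n = 4
Numerator: 24 * 23 * 22 * 21
Denominator: 4! = 24
C(24, 4) = 10626


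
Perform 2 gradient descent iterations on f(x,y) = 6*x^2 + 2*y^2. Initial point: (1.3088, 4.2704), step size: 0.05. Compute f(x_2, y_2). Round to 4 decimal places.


Gradient descent on f(x,y) = 6*x^2 + 2*y^2.
Starting point: (1.3088, 4.2704), alpha = 0.05
Step 1: grad_x = 2*6*1.3088 = 15.7056, grad_y = 2*2*4.2704 = 17.0816
  x_1 = 1.3088 - 0.05*15.7056 = 0.5235
  y_1 = 4.2704 - 0.05*17.0816 = 3.4163
Step 2: grad_x = 2*6*0.5235 = 6.2822, grad_y = 2*2*3.4163 = 13.6653
  x_2 = 0.5235 - 0.05*6.2822 = 0.2094
  y_2 = 3.4163 - 0.05*13.6653 = 2.7331
f(0.2094, 2.7331) = 6*0.2094^2 + 2*2.7331^2 = 15.2023


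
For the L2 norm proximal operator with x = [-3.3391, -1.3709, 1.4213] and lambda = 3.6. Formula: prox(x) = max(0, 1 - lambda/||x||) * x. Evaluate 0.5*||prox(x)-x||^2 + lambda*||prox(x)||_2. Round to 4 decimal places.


Step 1: Compute ||x||.
||x|| = 3.8793
Step 2: Compute scaling factor.
scale = max(0, 1 - 3.6/3.8793) = 0.072
Step 3: prox(x) = [-0.2404, -0.0987, 0.1023]
||prox(x)|| = 0.2793
Step 4: Proximal objective.
0.5*||prox-x||^2 = 6.48
lambda*||prox|| = 1.0055
Total = 7.4855


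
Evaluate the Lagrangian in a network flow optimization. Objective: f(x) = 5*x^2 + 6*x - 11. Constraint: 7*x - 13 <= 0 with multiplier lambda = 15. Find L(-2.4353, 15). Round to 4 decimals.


Step 1: Evaluate f(x).
f(-2.4353) = 5*(-2.4353)^2 + 6*(-2.4353) - 11 = 4.0416
Step 2: Evaluate g(x).
g(-2.4353) = 7*-2.4353 - 13 = -30.0471
Step 3: Compute Lagrangian.
L = 4.0416 + 15*-30.0471 = -446.6649


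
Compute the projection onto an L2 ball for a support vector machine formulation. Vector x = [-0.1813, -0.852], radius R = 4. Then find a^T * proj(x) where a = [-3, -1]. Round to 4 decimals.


Step 1: Compute ||x|| (intermediates to 6 decimals).
||x|| = sqrt((-0.1813)^2 + (-0.852)^2) = 0.871076
Step 2: Project.
Since ||x|| <= R, proj = x (no scaling needed).
proj(x) = [-0.1813, -0.852]
Step 3: Dot product.
a^T * proj(x) = -3*(-0.1813) - 1*(-0.852) = 1.3959


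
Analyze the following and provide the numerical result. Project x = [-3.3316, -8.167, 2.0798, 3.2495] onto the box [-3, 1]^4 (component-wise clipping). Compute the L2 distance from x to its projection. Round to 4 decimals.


Project each component onto [-3, 1].
clip(-3.3316) = -3.0, clip(-8.167) = -3.0, clip(2.0798) = 1.0, clip(3.2495) = 1.0
Projection = [-3.0, -3.0, 1.0, 1.0]
Squared diffs: [0.11, 26.6979, 1.166, 5.0603]
Distance = sqrt(33.0342) = 5.7475


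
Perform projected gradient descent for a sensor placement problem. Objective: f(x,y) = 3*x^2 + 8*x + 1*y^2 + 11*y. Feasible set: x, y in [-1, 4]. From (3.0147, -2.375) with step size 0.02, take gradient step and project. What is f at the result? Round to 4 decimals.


Step 1: Compute gradient at (3.0147, -2.375).
grad_x = 2*3*3.0147 + 8 = 26.0882
grad_y = 2*1*-2.375 + 11 = 6.25
Step 2: Gradient step.
x_raw = 3.0147 - 0.02*26.0882 = 2.4929
y_raw = -2.375 - 0.02*6.25 = -2.5
Step 3: Project onto [-1, 4].
x_proj = clip(2.4929) = 2.4929
y_proj = clip(-2.5) = -1.0
Step 4: Evaluate f.
f(2.4929, -1.0) = 28.5877


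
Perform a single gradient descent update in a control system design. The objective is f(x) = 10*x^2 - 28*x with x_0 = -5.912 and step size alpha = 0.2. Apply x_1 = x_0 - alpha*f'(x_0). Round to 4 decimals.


We compute the gradient at x_0 and apply the update.
f'(x) = 20*x - 28
f'(-5.912) = 20*-5.912 - 28 = -146.24
x_1 = -5.912 - 0.2*-146.24 = 23.336


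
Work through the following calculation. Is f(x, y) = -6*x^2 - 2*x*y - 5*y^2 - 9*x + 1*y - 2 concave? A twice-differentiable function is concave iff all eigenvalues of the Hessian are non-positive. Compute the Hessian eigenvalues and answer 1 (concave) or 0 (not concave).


The Hessian of f(x,y) = -6*x^2 - 2*x*y - 5*y^2 - 9*x + 1*y - 2 is:
H = [[-12, -2], [-2, -10]]
Trace = -12 - 10 = -22
Determinant = -12*-10 - (-2)^2 = 116
Discriminant = (-22)^2 - 4*116 = 20.0
Eigenvalues: lambda_1 = -13.2361, lambda_2 = -8.7639
The function is concave.

1
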